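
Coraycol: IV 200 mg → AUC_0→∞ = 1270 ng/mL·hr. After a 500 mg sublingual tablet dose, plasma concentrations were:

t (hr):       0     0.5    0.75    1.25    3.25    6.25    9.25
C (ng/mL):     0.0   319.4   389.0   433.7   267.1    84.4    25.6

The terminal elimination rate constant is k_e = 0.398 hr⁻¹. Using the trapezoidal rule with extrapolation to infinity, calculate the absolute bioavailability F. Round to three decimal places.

F = 0.577

Trapezoidal AUC_0→9.25 (sublingual tablet):
  [0→0.5]: (0.0+319.4)/2 × 0.5 = 79.85
  [0.5→0.75]: (319.4+389.0)/2 × 0.25 = 88.55
  [0.75→1.25]: (389.0+433.7)/2 × 0.5 = 205.675
  [1.25→3.25]: (433.7+267.1)/2 × 2 = 700.8
  [3.25→6.25]: (267.1+84.4)/2 × 3 = 527.25
  [6.25→9.25]: (84.4+25.6)/2 × 3 = 165.0
  Sum = 1767.125 ng/mL·hr
Tail: C_last/k_e = 25.6/0.398 = 64.322
AUC_0→∞ (sublingual tablet) = 1767.125 + 64.322 = 1831.447 ng/mL·hr
F = (AUC_ev/D_ev)/(AUC_iv/D_iv) = (1831.447/500)/(1270/200) = 3.662894/6.35 = 0.5768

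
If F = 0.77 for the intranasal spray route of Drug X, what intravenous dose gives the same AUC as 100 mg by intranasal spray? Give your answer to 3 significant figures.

D_iv = 77.0 mg

Systemic exposure from an extravascular dose = F × D_ev, so the equivalent IV dose is F × D_ev.
D_iv = F × D_ev = 0.77 × 100 = 77 mg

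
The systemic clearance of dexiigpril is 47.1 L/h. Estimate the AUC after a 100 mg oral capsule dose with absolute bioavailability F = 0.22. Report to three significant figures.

AUC = 0.467 mg/L·h

AUC_0→∞ = F × Dose / CL
        = 0.22 × 100 / 47.1 = 0.467091 mg/L·h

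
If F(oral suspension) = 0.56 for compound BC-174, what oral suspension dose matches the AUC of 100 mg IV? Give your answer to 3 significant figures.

D_oral = 179 mg

For equal systemic exposure: F × D_ev = D_iv
D_ev = D_iv / F = 100 / 0.56 = 178.571 mg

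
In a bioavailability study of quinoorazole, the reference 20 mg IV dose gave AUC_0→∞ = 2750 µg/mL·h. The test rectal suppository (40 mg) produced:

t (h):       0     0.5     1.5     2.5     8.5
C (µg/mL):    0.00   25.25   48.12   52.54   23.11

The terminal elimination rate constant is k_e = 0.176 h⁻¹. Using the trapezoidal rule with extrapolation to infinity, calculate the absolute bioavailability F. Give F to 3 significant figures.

Trapezoidal AUC_0→8.5 (rectal suppository):
  [0→0.5]: (0.00+25.25)/2 × 0.5 = 6.3125
  [0.5→1.5]: (25.25+48.12)/2 × 1 = 36.685
  [1.5→2.5]: (48.12+52.54)/2 × 1 = 50.33
  [2.5→8.5]: (52.54+23.11)/2 × 6 = 226.95
  Sum = 320.2775 µg/mL·h
Tail: C_last/k_e = 23.11/0.176 = 131.307
AUC_0→∞ (rectal suppository) = 320.2775 + 131.307 = 451.5845 µg/mL·h
F = (AUC_ev/D_ev)/(AUC_iv/D_iv) = (451.5845/40)/(2750/20) = 11.2896/137.5 = 0.0821

F = 0.0821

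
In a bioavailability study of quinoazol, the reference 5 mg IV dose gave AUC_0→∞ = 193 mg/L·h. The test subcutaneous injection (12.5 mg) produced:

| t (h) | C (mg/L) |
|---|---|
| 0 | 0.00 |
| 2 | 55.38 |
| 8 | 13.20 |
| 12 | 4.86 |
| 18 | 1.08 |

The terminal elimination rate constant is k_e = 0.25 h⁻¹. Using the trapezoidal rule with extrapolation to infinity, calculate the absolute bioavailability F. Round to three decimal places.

Trapezoidal AUC_0→18 (subcutaneous injection):
  [0→2]: (0.00+55.38)/2 × 2 = 55.38
  [2→8]: (55.38+13.20)/2 × 6 = 205.74
  [8→12]: (13.20+4.86)/2 × 4 = 36.12
  [12→18]: (4.86+1.08)/2 × 6 = 17.82
  Sum = 315.06 mg/L·h
Tail: C_last/k_e = 1.08/0.25 = 4.320
AUC_0→∞ (subcutaneous injection) = 315.06 + 4.320 = 319.38 mg/L·h
F = (AUC_ev/D_ev)/(AUC_iv/D_iv) = (319.38/12.5)/(193/5) = 25.5504/38.6 = 0.6619

F = 0.662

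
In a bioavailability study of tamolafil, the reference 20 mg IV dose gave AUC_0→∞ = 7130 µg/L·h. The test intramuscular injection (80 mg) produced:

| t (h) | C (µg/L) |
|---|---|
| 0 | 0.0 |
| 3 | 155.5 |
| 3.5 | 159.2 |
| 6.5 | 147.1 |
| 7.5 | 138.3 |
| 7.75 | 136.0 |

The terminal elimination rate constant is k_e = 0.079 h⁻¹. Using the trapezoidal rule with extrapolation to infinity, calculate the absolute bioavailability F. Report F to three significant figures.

Trapezoidal AUC_0→7.75 (intramuscular injection):
  [0→3]: (0.0+155.5)/2 × 3 = 233.25
  [3→3.5]: (155.5+159.2)/2 × 0.5 = 78.675
  [3.5→6.5]: (159.2+147.1)/2 × 3 = 459.45
  [6.5→7.5]: (147.1+138.3)/2 × 1 = 142.7
  [7.5→7.75]: (138.3+136.0)/2 × 0.25 = 34.2875
  Sum = 948.3625 µg/L·h
Tail: C_last/k_e = 136.0/0.079 = 1721.519
AUC_0→∞ (intramuscular injection) = 948.3625 + 1721.519 = 2669.8815 µg/L·h
F = (AUC_ev/D_ev)/(AUC_iv/D_iv) = (2669.8815/80)/(7130/20) = 33.3735/356.5 = 0.0936

F = 0.0936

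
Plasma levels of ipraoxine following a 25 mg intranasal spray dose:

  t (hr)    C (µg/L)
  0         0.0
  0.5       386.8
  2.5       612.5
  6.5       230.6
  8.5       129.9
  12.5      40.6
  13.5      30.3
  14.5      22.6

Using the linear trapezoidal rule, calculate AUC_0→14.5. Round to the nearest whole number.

Trapezoidal AUC_0→14.5:
  [0→0.5]: (0.0+386.8)/2 × 0.5 = 96.7
  [0.5→2.5]: (386.8+612.5)/2 × 2 = 999.3
  [2.5→6.5]: (612.5+230.6)/2 × 4 = 1686.2
  [6.5→8.5]: (230.6+129.9)/2 × 2 = 360.5
  [8.5→12.5]: (129.9+40.6)/2 × 4 = 341.0
  [12.5→13.5]: (40.6+30.3)/2 × 1 = 35.45
  [13.5→14.5]: (30.3+22.6)/2 × 1 = 26.45
  Sum = 3545.6 µg/L·hr

AUC = 3546 µg/L·hr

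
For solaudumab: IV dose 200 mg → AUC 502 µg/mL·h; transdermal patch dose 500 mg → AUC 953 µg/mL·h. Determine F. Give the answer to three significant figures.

F = (AUC_ev / D_ev) / (AUC_iv / D_iv)
  = (953/500) / (502/200)
  = 1.906 / 2.51 = 0.7594

F = 0.759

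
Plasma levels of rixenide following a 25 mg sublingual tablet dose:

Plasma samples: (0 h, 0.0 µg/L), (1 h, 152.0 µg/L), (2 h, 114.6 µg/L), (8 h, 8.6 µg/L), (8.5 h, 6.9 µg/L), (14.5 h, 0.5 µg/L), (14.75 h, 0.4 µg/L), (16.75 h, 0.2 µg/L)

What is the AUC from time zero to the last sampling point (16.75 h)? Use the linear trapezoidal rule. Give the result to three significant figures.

AUC = 606 µg/L·h

Trapezoidal AUC_0→16.75:
  [0→1]: (0.0+152.0)/2 × 1 = 76.0
  [1→2]: (152.0+114.6)/2 × 1 = 133.3
  [2→8]: (114.6+8.6)/2 × 6 = 369.6
  [8→8.5]: (8.6+6.9)/2 × 0.5 = 3.875
  [8.5→14.5]: (6.9+0.5)/2 × 6 = 22.2
  [14.5→14.75]: (0.5+0.4)/2 × 0.25 = 0.1125
  [14.75→16.75]: (0.4+0.2)/2 × 2 = 0.6
  Sum = 605.6875 µg/L·h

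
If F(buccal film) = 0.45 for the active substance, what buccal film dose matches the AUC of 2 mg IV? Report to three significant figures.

For equal systemic exposure: F × D_ev = D_iv
D_ev = D_iv / F = 2 / 0.45 = 4.44444 mg

D_buccal = 4.44 mg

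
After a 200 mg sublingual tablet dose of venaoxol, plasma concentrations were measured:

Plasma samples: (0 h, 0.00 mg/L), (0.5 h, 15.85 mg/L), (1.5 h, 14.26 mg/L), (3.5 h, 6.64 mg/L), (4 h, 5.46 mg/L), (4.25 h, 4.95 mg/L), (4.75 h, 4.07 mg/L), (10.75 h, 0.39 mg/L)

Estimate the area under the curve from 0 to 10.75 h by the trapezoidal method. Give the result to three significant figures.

Trapezoidal AUC_0→10.75:
  [0→0.5]: (0.00+15.85)/2 × 0.5 = 3.9625
  [0.5→1.5]: (15.85+14.26)/2 × 1 = 15.055
  [1.5→3.5]: (14.26+6.64)/2 × 2 = 20.9
  [3.5→4]: (6.64+5.46)/2 × 0.5 = 3.025
  [4→4.25]: (5.46+4.95)/2 × 0.25 = 1.30125
  [4.25→4.75]: (4.95+4.07)/2 × 0.5 = 2.255
  [4.75→10.75]: (4.07+0.39)/2 × 6 = 13.38
  Sum = 59.87875 mg/L·h

AUC = 59.9 mg/L·h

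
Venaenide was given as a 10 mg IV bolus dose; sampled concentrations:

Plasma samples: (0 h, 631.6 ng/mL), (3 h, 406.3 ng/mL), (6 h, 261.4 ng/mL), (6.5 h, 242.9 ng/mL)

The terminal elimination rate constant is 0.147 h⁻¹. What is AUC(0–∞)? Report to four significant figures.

Trapezoidal AUC_0→6.5:
  [0→3]: (631.6+406.3)/2 × 3 = 1556.85
  [3→6]: (406.3+261.4)/2 × 3 = 1001.55
  [6→6.5]: (261.4+242.9)/2 × 0.5 = 126.075
  Sum = 2684.475 ng/mL·h
Extrapolated tail: C_last / k_e = 242.9 / 0.147 = 1652.381
AUC_0→∞ = 2684.475 + 1652.381 = 4336.856 ng/mL·h

AUC = 4337 ng/mL·h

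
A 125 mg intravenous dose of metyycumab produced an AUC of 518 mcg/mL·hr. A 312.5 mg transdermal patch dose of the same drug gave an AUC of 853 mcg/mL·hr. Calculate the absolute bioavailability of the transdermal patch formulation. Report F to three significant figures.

F = (AUC_ev / D_ev) / (AUC_iv / D_iv)
  = (853/312.5) / (518/125)
  = 2.7296 / 4.144 = 0.6587

F = 0.659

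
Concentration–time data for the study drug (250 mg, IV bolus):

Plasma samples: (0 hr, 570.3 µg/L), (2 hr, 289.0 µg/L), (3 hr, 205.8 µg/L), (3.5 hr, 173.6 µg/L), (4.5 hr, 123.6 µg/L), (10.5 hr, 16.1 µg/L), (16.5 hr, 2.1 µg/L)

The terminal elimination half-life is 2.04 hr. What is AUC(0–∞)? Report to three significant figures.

Trapezoidal AUC_0→16.5:
  [0→2]: (570.3+289.0)/2 × 2 = 859.3
  [2→3]: (289.0+205.8)/2 × 1 = 247.4
  [3→3.5]: (205.8+173.6)/2 × 0.5 = 94.85
  [3.5→4.5]: (173.6+123.6)/2 × 1 = 148.6
  [4.5→10.5]: (123.6+16.1)/2 × 6 = 419.1
  [10.5→16.5]: (16.1+2.1)/2 × 6 = 54.6
  Sum = 1823.85 µg/L·hr
k_e = ln2 / t½ = 0.693147 / 2.04 = 0.3398 hr^-1
Extrapolated tail: C_last / k_e = 2.1 / 0.3398 = 6.180
AUC_0→∞ = 1823.85 + 6.180 = 1830.03 µg/L·hr

AUC = 1830 µg/L·hr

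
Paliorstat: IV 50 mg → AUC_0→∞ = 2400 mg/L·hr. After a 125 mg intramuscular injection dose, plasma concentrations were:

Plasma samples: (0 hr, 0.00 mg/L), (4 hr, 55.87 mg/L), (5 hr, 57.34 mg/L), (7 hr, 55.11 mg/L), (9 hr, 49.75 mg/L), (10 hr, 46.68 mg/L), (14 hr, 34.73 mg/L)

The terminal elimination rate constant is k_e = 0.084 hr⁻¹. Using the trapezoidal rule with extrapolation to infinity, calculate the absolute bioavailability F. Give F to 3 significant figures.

F = 0.168

Trapezoidal AUC_0→14 (intramuscular injection):
  [0→4]: (0.00+55.87)/2 × 4 = 111.74
  [4→5]: (55.87+57.34)/2 × 1 = 56.605
  [5→7]: (57.34+55.11)/2 × 2 = 112.45
  [7→9]: (55.11+49.75)/2 × 2 = 104.86
  [9→10]: (49.75+46.68)/2 × 1 = 48.215
  [10→14]: (46.68+34.73)/2 × 4 = 162.82
  Sum = 596.69 mg/L·hr
Tail: C_last/k_e = 34.73/0.084 = 413.452
AUC_0→∞ (intramuscular injection) = 596.69 + 413.452 = 1010.142 mg/L·hr
F = (AUC_ev/D_ev)/(AUC_iv/D_iv) = (1010.142/125)/(2400/50) = 8.081136/48 = 0.1684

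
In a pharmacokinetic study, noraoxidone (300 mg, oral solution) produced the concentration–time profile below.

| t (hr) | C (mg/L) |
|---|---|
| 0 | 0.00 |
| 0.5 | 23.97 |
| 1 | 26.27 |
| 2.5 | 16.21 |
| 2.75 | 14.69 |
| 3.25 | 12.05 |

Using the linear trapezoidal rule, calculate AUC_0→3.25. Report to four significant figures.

Trapezoidal AUC_0→3.25:
  [0→0.5]: (0.00+23.97)/2 × 0.5 = 5.9925
  [0.5→1]: (23.97+26.27)/2 × 0.5 = 12.56
  [1→2.5]: (26.27+16.21)/2 × 1.5 = 31.86
  [2.5→2.75]: (16.21+14.69)/2 × 0.25 = 3.8625
  [2.75→3.25]: (14.69+12.05)/2 × 0.5 = 6.685
  Sum = 60.96 mg/L·hr

AUC = 60.96 mg/L·hr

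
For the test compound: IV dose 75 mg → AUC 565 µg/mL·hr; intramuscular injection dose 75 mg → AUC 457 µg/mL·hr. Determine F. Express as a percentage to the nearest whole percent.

F = (AUC_ev / D_ev) / (AUC_iv / D_iv)
  = (457/75) / (565/75)
  = 6.09333 / 7.53333 = 0.8088
  = 80.88%

F = 81%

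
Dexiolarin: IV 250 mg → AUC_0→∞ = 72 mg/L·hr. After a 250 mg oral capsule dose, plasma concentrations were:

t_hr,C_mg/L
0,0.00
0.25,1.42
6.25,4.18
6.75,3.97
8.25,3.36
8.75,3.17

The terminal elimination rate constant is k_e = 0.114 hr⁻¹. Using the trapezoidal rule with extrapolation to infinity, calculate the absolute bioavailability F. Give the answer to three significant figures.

F = 0.749

Trapezoidal AUC_0→8.75 (oral capsule):
  [0→0.25]: (0.00+1.42)/2 × 0.25 = 0.1775
  [0.25→6.25]: (1.42+4.18)/2 × 6 = 16.8
  [6.25→6.75]: (4.18+3.97)/2 × 0.5 = 2.0375
  [6.75→8.25]: (3.97+3.36)/2 × 1.5 = 5.4975
  [8.25→8.75]: (3.36+3.17)/2 × 0.5 = 1.6325
  Sum = 26.145 mg/L·hr
Tail: C_last/k_e = 3.17/0.114 = 27.807
AUC_0→∞ (oral capsule) = 26.145 + 27.807 = 53.952 mg/L·hr
F = (AUC_ev/D_ev)/(AUC_iv/D_iv) = (53.952/250)/(72/250) = 0.215808/0.288 = 0.7493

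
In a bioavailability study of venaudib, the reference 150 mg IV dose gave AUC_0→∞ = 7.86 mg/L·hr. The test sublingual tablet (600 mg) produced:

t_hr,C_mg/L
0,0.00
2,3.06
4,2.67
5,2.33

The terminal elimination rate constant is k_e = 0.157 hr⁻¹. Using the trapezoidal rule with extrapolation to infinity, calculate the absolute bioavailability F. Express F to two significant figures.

F = 0.83

Trapezoidal AUC_0→5 (sublingual tablet):
  [0→2]: (0.00+3.06)/2 × 2 = 3.06
  [2→4]: (3.06+2.67)/2 × 2 = 5.73
  [4→5]: (2.67+2.33)/2 × 1 = 2.5
  Sum = 11.29 mg/L·hr
Tail: C_last/k_e = 2.33/0.157 = 14.841
AUC_0→∞ (sublingual tablet) = 11.29 + 14.841 = 26.131 mg/L·hr
F = (AUC_ev/D_ev)/(AUC_iv/D_iv) = (26.131/600)/(7.86/150) = 0.0435517/0.0524 = 0.8311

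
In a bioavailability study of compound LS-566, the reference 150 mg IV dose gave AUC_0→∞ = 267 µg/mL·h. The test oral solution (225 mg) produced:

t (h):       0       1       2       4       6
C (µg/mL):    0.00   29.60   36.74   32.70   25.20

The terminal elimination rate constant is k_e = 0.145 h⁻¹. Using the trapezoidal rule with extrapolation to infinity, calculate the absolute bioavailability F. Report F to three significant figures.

Trapezoidal AUC_0→6 (oral solution):
  [0→1]: (0.00+29.60)/2 × 1 = 14.8
  [1→2]: (29.60+36.74)/2 × 1 = 33.17
  [2→4]: (36.74+32.70)/2 × 2 = 69.44
  [4→6]: (32.70+25.20)/2 × 2 = 57.9
  Sum = 175.31 µg/mL·h
Tail: C_last/k_e = 25.20/0.145 = 173.793
AUC_0→∞ (oral solution) = 175.31 + 173.793 = 349.103 µg/mL·h
F = (AUC_ev/D_ev)/(AUC_iv/D_iv) = (349.103/225)/(267/150) = 1.55157/1.78 = 0.8717

F = 0.872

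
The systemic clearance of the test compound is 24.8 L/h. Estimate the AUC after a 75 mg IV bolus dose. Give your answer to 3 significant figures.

AUC_0→∞ = Dose_iv / CL
        = 75 / 24.8 = 3.02419 mg/L·h

AUC = 3.02 mg/L·h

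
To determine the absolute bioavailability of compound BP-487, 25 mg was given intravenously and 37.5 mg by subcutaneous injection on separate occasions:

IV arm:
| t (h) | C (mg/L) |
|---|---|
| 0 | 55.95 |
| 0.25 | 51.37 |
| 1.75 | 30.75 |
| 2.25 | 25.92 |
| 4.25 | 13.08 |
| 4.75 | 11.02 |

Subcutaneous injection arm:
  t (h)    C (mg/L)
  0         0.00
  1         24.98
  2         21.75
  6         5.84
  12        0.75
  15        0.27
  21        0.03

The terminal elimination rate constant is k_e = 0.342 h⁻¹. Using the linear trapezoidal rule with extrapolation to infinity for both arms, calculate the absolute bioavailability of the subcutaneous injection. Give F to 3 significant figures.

F = 0.454

Trapezoidal AUC_0→4.75 (IV):
  [0→0.25]: (55.95+51.37)/2 × 0.25 = 13.415
  [0.25→1.75]: (51.37+30.75)/2 × 1.5 = 61.59
  [1.75→2.25]: (30.75+25.92)/2 × 0.5 = 14.1675
  [2.25→4.25]: (25.92+13.08)/2 × 2 = 39.0
  [4.25→4.75]: (13.08+11.02)/2 × 0.5 = 6.025
  Sum = 134.1975 mg/L·h
IV tail: 11.02/0.342 = 32.222; AUC_iv,0→∞ = 134.1975 + 32.222 = 166.4195 mg/L·h
Trapezoidal AUC_0→21 (subcutaneous injection):
  [0→1]: (0.00+24.98)/2 × 1 = 12.49
  [1→2]: (24.98+21.75)/2 × 1 = 23.365
  [2→6]: (21.75+5.84)/2 × 4 = 55.18
  [6→12]: (5.84+0.75)/2 × 6 = 19.77
  [12→15]: (0.75+0.27)/2 × 3 = 1.53
  [15→21]: (0.27+0.03)/2 × 6 = 0.9
  Sum = 113.235 mg/L·h
subcutaneous injection tail: 0.03/0.342 = 0.088; AUC_ev,0→∞ = 113.235 + 0.088 = 113.323 mg/L·h
F = (AUC_ev/D_ev)/(AUC_iv/D_iv) = (113.323/37.5)/(166.4195/25) = 3.02195/6.65678 = 0.4540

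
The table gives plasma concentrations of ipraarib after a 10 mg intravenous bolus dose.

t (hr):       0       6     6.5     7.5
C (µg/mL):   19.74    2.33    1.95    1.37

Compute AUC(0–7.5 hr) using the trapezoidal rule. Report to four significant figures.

Trapezoidal AUC_0→7.5:
  [0→6]: (19.74+2.33)/2 × 6 = 66.21
  [6→6.5]: (2.33+1.95)/2 × 0.5 = 1.07
  [6.5→7.5]: (1.95+1.37)/2 × 1 = 1.66
  Sum = 68.94 µg/mL·hr

AUC = 68.94 µg/mL·hr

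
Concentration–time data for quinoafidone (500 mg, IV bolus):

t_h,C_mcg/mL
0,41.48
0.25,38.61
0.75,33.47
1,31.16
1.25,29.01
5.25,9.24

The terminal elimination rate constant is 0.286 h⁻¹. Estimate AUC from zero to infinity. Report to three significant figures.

AUC = 152 mcg/mL·h

Trapezoidal AUC_0→5.25:
  [0→0.25]: (41.48+38.61)/2 × 0.25 = 10.01125
  [0.25→0.75]: (38.61+33.47)/2 × 0.5 = 18.02
  [0.75→1]: (33.47+31.16)/2 × 0.25 = 8.07875
  [1→1.25]: (31.16+29.01)/2 × 0.25 = 7.52125
  [1.25→5.25]: (29.01+9.24)/2 × 4 = 76.5
  Sum = 120.13125 mcg/mL·h
Extrapolated tail: C_last / k_e = 9.24 / 0.286 = 32.308
AUC_0→∞ = 120.13125 + 32.308 = 152.43925 mcg/mL·h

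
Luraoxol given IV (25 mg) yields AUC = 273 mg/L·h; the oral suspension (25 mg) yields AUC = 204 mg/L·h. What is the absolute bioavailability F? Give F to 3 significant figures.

F = (AUC_ev / D_ev) / (AUC_iv / D_iv)
  = (204/25) / (273/25)
  = 8.16 / 10.92 = 0.7473

F = 0.747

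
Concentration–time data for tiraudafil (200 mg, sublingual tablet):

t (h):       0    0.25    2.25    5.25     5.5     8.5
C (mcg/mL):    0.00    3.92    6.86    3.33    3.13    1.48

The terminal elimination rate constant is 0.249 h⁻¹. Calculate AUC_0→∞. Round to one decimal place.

AUC = 40.2 mcg/mL·h

Trapezoidal AUC_0→8.5:
  [0→0.25]: (0.00+3.92)/2 × 0.25 = 0.49
  [0.25→2.25]: (3.92+6.86)/2 × 2 = 10.78
  [2.25→5.25]: (6.86+3.33)/2 × 3 = 15.285
  [5.25→5.5]: (3.33+3.13)/2 × 0.25 = 0.8075
  [5.5→8.5]: (3.13+1.48)/2 × 3 = 6.915
  Sum = 34.2775 mcg/mL·h
Extrapolated tail: C_last / k_e = 1.48 / 0.249 = 5.944
AUC_0→∞ = 34.2775 + 5.944 = 40.2215 mcg/mL·h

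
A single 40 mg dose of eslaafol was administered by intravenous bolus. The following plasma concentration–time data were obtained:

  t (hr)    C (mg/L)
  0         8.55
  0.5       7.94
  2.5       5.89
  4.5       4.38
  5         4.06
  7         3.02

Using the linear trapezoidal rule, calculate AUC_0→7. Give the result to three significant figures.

Trapezoidal AUC_0→7:
  [0→0.5]: (8.55+7.94)/2 × 0.5 = 4.1225
  [0.5→2.5]: (7.94+5.89)/2 × 2 = 13.83
  [2.5→4.5]: (5.89+4.38)/2 × 2 = 10.27
  [4.5→5]: (4.38+4.06)/2 × 0.5 = 2.11
  [5→7]: (4.06+3.02)/2 × 2 = 7.08
  Sum = 37.4125 mg/L·hr

AUC = 37.4 mg/L·hr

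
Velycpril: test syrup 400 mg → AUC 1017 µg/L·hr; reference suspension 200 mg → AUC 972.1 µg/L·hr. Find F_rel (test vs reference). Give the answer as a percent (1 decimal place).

F_rel = 52.3%

F_rel = (AUC_test/D_test) / (AUC_ref/D_ref)
      = (1017/400) / (972.1/200)
      = 2.5425 / 4.8605 = 0.5231 = 52.31%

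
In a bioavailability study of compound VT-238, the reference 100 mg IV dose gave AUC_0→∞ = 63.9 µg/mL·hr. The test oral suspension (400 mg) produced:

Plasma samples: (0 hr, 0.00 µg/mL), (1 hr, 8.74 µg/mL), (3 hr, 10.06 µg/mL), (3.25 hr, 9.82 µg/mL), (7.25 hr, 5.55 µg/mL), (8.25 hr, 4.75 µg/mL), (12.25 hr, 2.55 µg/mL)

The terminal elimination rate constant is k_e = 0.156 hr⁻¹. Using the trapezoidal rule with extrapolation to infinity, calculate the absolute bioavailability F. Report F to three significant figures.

F = 0.362

Trapezoidal AUC_0→12.25 (oral suspension):
  [0→1]: (0.00+8.74)/2 × 1 = 4.37
  [1→3]: (8.74+10.06)/2 × 2 = 18.8
  [3→3.25]: (10.06+9.82)/2 × 0.25 = 2.485
  [3.25→7.25]: (9.82+5.55)/2 × 4 = 30.74
  [7.25→8.25]: (5.55+4.75)/2 × 1 = 5.15
  [8.25→12.25]: (4.75+2.55)/2 × 4 = 14.6
  Sum = 76.145 µg/mL·hr
Tail: C_last/k_e = 2.55/0.156 = 16.346
AUC_0→∞ (oral suspension) = 76.145 + 16.346 = 92.491 µg/mL·hr
F = (AUC_ev/D_ev)/(AUC_iv/D_iv) = (92.491/400)/(63.9/100) = 0.2312275/0.639 = 0.3619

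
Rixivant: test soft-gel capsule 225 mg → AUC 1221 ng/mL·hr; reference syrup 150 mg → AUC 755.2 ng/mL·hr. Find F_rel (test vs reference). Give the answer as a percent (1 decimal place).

F_rel = (AUC_test/D_test) / (AUC_ref/D_ref)
      = (1221/225) / (755.2/150)
      = 5.42667 / 5.03467 = 1.0779 = 107.79%

F_rel = 107.8%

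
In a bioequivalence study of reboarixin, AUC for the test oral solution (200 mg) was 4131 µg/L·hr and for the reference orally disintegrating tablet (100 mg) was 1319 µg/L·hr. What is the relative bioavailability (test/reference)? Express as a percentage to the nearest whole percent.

F_rel = 157%

F_rel = (AUC_test/D_test) / (AUC_ref/D_ref)
      = (4131/200) / (1319/100)
      = 20.655 / 13.19 = 1.5660 = 156.60%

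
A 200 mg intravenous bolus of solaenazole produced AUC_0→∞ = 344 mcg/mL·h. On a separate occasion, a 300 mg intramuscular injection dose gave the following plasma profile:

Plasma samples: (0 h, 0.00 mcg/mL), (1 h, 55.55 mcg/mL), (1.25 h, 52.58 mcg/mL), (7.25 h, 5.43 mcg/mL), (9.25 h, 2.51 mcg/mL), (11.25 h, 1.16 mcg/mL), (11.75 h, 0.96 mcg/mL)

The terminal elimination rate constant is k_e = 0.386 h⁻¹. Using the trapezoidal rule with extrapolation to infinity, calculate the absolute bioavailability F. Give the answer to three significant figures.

F = 0.446

Trapezoidal AUC_0→11.75 (intramuscular injection):
  [0→1]: (0.00+55.55)/2 × 1 = 27.775
  [1→1.25]: (55.55+52.58)/2 × 0.25 = 13.51625
  [1.25→7.25]: (52.58+5.43)/2 × 6 = 174.03
  [7.25→9.25]: (5.43+2.51)/2 × 2 = 7.94
  [9.25→11.25]: (2.51+1.16)/2 × 2 = 3.67
  [11.25→11.75]: (1.16+0.96)/2 × 0.5 = 0.53
  Sum = 227.46125 mcg/mL·h
Tail: C_last/k_e = 0.96/0.386 = 2.487
AUC_0→∞ (intramuscular injection) = 227.46125 + 2.487 = 229.94825 mcg/mL·h
F = (AUC_ev/D_ev)/(AUC_iv/D_iv) = (229.94825/300)/(344/200) = 0.766494/1.72 = 0.4456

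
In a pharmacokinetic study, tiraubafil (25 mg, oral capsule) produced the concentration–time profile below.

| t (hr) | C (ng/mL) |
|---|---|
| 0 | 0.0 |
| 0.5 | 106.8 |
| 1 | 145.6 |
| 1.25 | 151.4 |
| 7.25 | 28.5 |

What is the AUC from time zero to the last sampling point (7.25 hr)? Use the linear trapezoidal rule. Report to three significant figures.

Trapezoidal AUC_0→7.25:
  [0→0.5]: (0.0+106.8)/2 × 0.5 = 26.7
  [0.5→1]: (106.8+145.6)/2 × 0.5 = 63.1
  [1→1.25]: (145.6+151.4)/2 × 0.25 = 37.125
  [1.25→7.25]: (151.4+28.5)/2 × 6 = 539.7
  Sum = 666.625 ng/mL·hr

AUC = 667 ng/mL·hr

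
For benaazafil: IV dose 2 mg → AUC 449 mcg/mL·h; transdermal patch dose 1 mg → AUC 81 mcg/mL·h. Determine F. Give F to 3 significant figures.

F = 0.361

F = (AUC_ev / D_ev) / (AUC_iv / D_iv)
  = (81/1) / (449/2)
  = 81 / 224.5 = 0.3608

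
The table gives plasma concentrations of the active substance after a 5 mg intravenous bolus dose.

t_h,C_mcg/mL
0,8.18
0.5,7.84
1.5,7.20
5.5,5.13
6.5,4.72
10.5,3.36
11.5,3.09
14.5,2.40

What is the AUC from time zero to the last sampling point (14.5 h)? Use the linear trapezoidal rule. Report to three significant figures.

AUC = 68.7 mcg/mL·h

Trapezoidal AUC_0→14.5:
  [0→0.5]: (8.18+7.84)/2 × 0.5 = 4.005
  [0.5→1.5]: (7.84+7.20)/2 × 1 = 7.52
  [1.5→5.5]: (7.20+5.13)/2 × 4 = 24.66
  [5.5→6.5]: (5.13+4.72)/2 × 1 = 4.925
  [6.5→10.5]: (4.72+3.36)/2 × 4 = 16.16
  [10.5→11.5]: (3.36+3.09)/2 × 1 = 3.225
  [11.5→14.5]: (3.09+2.40)/2 × 3 = 8.235
  Sum = 68.73 mcg/mL·h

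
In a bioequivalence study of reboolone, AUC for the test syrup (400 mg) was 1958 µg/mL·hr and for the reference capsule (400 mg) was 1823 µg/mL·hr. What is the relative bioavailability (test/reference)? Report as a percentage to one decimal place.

F_rel = 107.4%

F_rel = (AUC_test/D_test) / (AUC_ref/D_ref)
      = (1958/400) / (1823/400)
      = 4.895 / 4.5575 = 1.0741 = 107.41%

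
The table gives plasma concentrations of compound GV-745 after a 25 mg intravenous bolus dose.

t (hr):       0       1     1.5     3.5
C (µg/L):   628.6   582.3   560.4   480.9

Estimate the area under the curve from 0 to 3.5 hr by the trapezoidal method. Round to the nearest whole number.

Trapezoidal AUC_0→3.5:
  [0→1]: (628.6+582.3)/2 × 1 = 605.45
  [1→1.5]: (582.3+560.4)/2 × 0.5 = 285.675
  [1.5→3.5]: (560.4+480.9)/2 × 2 = 1041.3
  Sum = 1932.425 µg/L·hr

AUC = 1932 µg/L·hr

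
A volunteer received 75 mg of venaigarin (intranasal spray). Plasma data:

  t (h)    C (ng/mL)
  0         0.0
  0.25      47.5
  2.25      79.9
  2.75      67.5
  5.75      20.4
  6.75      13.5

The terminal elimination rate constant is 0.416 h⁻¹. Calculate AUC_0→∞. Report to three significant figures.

Trapezoidal AUC_0→6.75:
  [0→0.25]: (0.0+47.5)/2 × 0.25 = 5.9375
  [0.25→2.25]: (47.5+79.9)/2 × 2 = 127.4
  [2.25→2.75]: (79.9+67.5)/2 × 0.5 = 36.85
  [2.75→5.75]: (67.5+20.4)/2 × 3 = 131.85
  [5.75→6.75]: (20.4+13.5)/2 × 1 = 16.95
  Sum = 318.9875 ng/mL·h
Extrapolated tail: C_last / k_e = 13.5 / 0.416 = 32.452
AUC_0→∞ = 318.9875 + 32.452 = 351.4395 ng/mL·h

AUC = 351 ng/mL·h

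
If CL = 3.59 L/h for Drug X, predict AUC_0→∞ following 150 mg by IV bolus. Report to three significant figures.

AUC = 41.8 mg/L·h

AUC_0→∞ = Dose_iv / CL
        = 150 / 3.59 = 41.7827 mg/L·h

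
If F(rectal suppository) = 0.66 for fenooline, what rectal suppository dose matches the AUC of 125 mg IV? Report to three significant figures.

D_rectal = 189 mg

For equal systemic exposure: F × D_ev = D_iv
D_ev = D_iv / F = 125 / 0.66 = 189.394 mg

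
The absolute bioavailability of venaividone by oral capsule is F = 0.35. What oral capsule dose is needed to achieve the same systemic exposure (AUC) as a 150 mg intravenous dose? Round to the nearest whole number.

For equal systemic exposure: F × D_ev = D_iv
D_ev = D_iv / F = 150 / 0.35 = 428.571 mg

D_oral = 429 mg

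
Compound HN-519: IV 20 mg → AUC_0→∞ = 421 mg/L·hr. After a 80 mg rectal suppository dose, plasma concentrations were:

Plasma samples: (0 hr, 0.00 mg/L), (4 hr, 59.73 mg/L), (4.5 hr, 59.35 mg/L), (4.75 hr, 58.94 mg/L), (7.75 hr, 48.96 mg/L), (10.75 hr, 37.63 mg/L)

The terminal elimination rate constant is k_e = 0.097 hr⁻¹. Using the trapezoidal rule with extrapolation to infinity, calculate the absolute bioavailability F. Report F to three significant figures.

Trapezoidal AUC_0→10.75 (rectal suppository):
  [0→4]: (0.00+59.73)/2 × 4 = 119.46
  [4→4.5]: (59.73+59.35)/2 × 0.5 = 29.77
  [4.5→4.75]: (59.35+58.94)/2 × 0.25 = 14.78625
  [4.75→7.75]: (58.94+48.96)/2 × 3 = 161.85
  [7.75→10.75]: (48.96+37.63)/2 × 3 = 129.885
  Sum = 455.75125 mg/L·hr
Tail: C_last/k_e = 37.63/0.097 = 387.938
AUC_0→∞ (rectal suppository) = 455.75125 + 387.938 = 843.68925 mg/L·hr
F = (AUC_ev/D_ev)/(AUC_iv/D_iv) = (843.68925/80)/(421/20) = 10.5461/21.05 = 0.5010

F = 0.501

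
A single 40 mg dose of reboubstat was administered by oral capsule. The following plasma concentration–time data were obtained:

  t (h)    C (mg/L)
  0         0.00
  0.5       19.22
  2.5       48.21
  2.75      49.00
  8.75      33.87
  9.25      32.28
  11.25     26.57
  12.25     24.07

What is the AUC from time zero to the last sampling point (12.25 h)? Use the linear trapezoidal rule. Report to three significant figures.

Trapezoidal AUC_0→12.25:
  [0→0.5]: (0.00+19.22)/2 × 0.5 = 4.805
  [0.5→2.5]: (19.22+48.21)/2 × 2 = 67.43
  [2.5→2.75]: (48.21+49.00)/2 × 0.25 = 12.15125
  [2.75→8.75]: (49.00+33.87)/2 × 6 = 248.61
  [8.75→9.25]: (33.87+32.28)/2 × 0.5 = 16.5375
  [9.25→11.25]: (32.28+26.57)/2 × 2 = 58.85
  [11.25→12.25]: (26.57+24.07)/2 × 1 = 25.32
  Sum = 433.70375 mg/L·h

AUC = 434 mg/L·h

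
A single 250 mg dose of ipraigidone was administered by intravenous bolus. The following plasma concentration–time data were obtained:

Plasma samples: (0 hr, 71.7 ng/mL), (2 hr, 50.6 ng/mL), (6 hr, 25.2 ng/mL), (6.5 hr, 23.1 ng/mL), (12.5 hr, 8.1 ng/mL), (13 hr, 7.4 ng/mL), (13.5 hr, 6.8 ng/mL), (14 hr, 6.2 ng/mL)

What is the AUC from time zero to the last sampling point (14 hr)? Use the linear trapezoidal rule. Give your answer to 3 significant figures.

AUC = 390 ng/mL·hr

Trapezoidal AUC_0→14:
  [0→2]: (71.7+50.6)/2 × 2 = 122.3
  [2→6]: (50.6+25.2)/2 × 4 = 151.6
  [6→6.5]: (25.2+23.1)/2 × 0.5 = 12.075
  [6.5→12.5]: (23.1+8.1)/2 × 6 = 93.6
  [12.5→13]: (8.1+7.4)/2 × 0.5 = 3.875
  [13→13.5]: (7.4+6.8)/2 × 0.5 = 3.55
  [13.5→14]: (6.8+6.2)/2 × 0.5 = 3.25
  Sum = 390.25 ng/mL·hr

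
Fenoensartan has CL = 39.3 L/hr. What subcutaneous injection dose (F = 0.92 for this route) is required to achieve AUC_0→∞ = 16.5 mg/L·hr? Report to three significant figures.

Dose = 705 mg

Dose = CL × AUC_0→∞ / F
     = 39.3 × 16.5 / 0.92 = 704.837 mg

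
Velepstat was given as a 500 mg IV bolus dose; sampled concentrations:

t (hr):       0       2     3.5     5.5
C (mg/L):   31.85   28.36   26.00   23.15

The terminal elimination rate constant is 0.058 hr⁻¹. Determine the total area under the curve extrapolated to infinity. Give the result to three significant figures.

Trapezoidal AUC_0→5.5:
  [0→2]: (31.85+28.36)/2 × 2 = 60.21
  [2→3.5]: (28.36+26.00)/2 × 1.5 = 40.77
  [3.5→5.5]: (26.00+23.15)/2 × 2 = 49.15
  Sum = 150.13 mg/L·hr
Extrapolated tail: C_last / k_e = 23.15 / 0.058 = 399.138
AUC_0→∞ = 150.13 + 399.138 = 549.268 mg/L·hr

AUC = 549 mg/L·hr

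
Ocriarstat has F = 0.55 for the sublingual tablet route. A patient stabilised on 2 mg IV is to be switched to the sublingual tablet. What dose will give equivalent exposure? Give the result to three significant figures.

For equal systemic exposure: F × D_ev = D_iv
D_ev = D_iv / F = 2 / 0.55 = 3.63636 mg

D_sublingual = 3.64 mg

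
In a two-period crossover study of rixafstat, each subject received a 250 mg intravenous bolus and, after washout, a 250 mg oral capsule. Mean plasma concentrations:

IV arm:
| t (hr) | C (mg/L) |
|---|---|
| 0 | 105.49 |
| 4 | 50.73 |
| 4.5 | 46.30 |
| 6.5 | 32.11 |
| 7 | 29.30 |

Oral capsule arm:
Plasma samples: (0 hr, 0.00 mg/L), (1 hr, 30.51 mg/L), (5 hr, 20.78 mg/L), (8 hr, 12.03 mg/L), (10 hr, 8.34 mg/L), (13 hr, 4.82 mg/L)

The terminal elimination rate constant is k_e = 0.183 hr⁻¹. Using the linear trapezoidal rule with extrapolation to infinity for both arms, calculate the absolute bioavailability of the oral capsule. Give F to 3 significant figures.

Trapezoidal AUC_0→7 (IV):
  [0→4]: (105.49+50.73)/2 × 4 = 312.44
  [4→4.5]: (50.73+46.30)/2 × 0.5 = 24.2575
  [4.5→6.5]: (46.30+32.11)/2 × 2 = 78.41
  [6.5→7]: (32.11+29.30)/2 × 0.5 = 15.3525
  Sum = 430.46 mg/L·hr
IV tail: 29.30/0.183 = 160.109; AUC_iv,0→∞ = 430.46 + 160.109 = 590.569 mg/L·hr
Trapezoidal AUC_0→13 (oral capsule):
  [0→1]: (0.00+30.51)/2 × 1 = 15.255
  [1→5]: (30.51+20.78)/2 × 4 = 102.58
  [5→8]: (20.78+12.03)/2 × 3 = 49.215
  [8→10]: (12.03+8.34)/2 × 2 = 20.37
  [10→13]: (8.34+4.82)/2 × 3 = 19.74
  Sum = 207.16 mg/L·hr
oral capsule tail: 4.82/0.183 = 26.339; AUC_ev,0→∞ = 207.16 + 26.339 = 233.499 mg/L·hr
F = (AUC_ev/D_ev)/(AUC_iv/D_iv) = (233.499/250)/(590.569/250) = 0.933996/2.362276 = 0.3954

F = 0.395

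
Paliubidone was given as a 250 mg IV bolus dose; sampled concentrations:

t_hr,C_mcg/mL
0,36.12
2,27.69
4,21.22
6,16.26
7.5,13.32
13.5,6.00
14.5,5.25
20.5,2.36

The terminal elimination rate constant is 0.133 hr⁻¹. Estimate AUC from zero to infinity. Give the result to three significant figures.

AUC = 277 mcg/mL·hr

Trapezoidal AUC_0→20.5:
  [0→2]: (36.12+27.69)/2 × 2 = 63.81
  [2→4]: (27.69+21.22)/2 × 2 = 48.91
  [4→6]: (21.22+16.26)/2 × 2 = 37.48
  [6→7.5]: (16.26+13.32)/2 × 1.5 = 22.185
  [7.5→13.5]: (13.32+6.00)/2 × 6 = 57.96
  [13.5→14.5]: (6.00+5.25)/2 × 1 = 5.625
  [14.5→20.5]: (5.25+2.36)/2 × 6 = 22.83
  Sum = 258.8 mcg/mL·hr
Extrapolated tail: C_last / k_e = 2.36 / 0.133 = 17.744
AUC_0→∞ = 258.8 + 17.744 = 276.544 mcg/mL·hr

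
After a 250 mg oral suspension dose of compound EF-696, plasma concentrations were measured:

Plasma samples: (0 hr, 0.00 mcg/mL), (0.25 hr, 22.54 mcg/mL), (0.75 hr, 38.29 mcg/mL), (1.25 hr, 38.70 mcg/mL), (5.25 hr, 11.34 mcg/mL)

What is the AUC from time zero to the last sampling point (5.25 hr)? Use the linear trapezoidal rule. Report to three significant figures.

AUC = 137 mcg/mL·hr

Trapezoidal AUC_0→5.25:
  [0→0.25]: (0.00+22.54)/2 × 0.25 = 2.8175
  [0.25→0.75]: (22.54+38.29)/2 × 0.5 = 15.2075
  [0.75→1.25]: (38.29+38.70)/2 × 0.5 = 19.2475
  [1.25→5.25]: (38.70+11.34)/2 × 4 = 100.08
  Sum = 137.3525 mcg/mL·hr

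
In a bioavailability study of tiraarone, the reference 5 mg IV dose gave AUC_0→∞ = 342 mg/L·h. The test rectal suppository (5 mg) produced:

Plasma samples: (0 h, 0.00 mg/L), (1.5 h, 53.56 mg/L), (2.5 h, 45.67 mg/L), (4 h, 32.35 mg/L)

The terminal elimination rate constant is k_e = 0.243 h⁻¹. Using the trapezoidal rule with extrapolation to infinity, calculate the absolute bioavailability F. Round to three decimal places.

F = 0.823

Trapezoidal AUC_0→4 (rectal suppository):
  [0→1.5]: (0.00+53.56)/2 × 1.5 = 40.17
  [1.5→2.5]: (53.56+45.67)/2 × 1 = 49.615
  [2.5→4]: (45.67+32.35)/2 × 1.5 = 58.515
  Sum = 148.3 mg/L·h
Tail: C_last/k_e = 32.35/0.243 = 133.128
AUC_0→∞ (rectal suppository) = 148.3 + 133.128 = 281.428 mg/L·h
F = (AUC_ev/D_ev)/(AUC_iv/D_iv) = (281.428/5)/(342/5) = 56.2856/68.4 = 0.8229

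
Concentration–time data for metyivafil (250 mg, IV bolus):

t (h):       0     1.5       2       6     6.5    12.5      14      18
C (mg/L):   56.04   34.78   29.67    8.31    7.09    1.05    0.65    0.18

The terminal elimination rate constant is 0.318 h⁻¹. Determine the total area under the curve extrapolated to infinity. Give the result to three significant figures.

AUC = 192 mg/L·h

Trapezoidal AUC_0→18:
  [0→1.5]: (56.04+34.78)/2 × 1.5 = 68.115
  [1.5→2]: (34.78+29.67)/2 × 0.5 = 16.1125
  [2→6]: (29.67+8.31)/2 × 4 = 75.96
  [6→6.5]: (8.31+7.09)/2 × 0.5 = 3.85
  [6.5→12.5]: (7.09+1.05)/2 × 6 = 24.42
  [12.5→14]: (1.05+0.65)/2 × 1.5 = 1.275
  [14→18]: (0.65+0.18)/2 × 4 = 1.66
  Sum = 191.3925 mg/L·h
Extrapolated tail: C_last / k_e = 0.18 / 0.318 = 0.566
AUC_0→∞ = 191.3925 + 0.566 = 191.9585 mg/L·h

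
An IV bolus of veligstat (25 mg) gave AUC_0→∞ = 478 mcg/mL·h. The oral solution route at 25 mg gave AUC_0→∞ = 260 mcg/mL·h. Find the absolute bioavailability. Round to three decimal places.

F = 0.544

F = (AUC_ev / D_ev) / (AUC_iv / D_iv)
  = (260/25) / (478/25)
  = 10.4 / 19.12 = 0.5439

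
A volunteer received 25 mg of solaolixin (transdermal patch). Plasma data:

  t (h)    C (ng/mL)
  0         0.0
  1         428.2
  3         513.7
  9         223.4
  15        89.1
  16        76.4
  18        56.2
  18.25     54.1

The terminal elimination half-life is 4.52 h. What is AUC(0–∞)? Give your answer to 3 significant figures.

AUC = 4890 ng/mL·h

Trapezoidal AUC_0→18.25:
  [0→1]: (0.0+428.2)/2 × 1 = 214.1
  [1→3]: (428.2+513.7)/2 × 2 = 941.9
  [3→9]: (513.7+223.4)/2 × 6 = 2211.3
  [9→15]: (223.4+89.1)/2 × 6 = 937.5
  [15→16]: (89.1+76.4)/2 × 1 = 82.75
  [16→18]: (76.4+56.2)/2 × 2 = 132.6
  [18→18.25]: (56.2+54.1)/2 × 0.25 = 13.7875
  Sum = 4533.9375 ng/mL·h
k_e = ln2 / t½ = 0.693147 / 4.52 = 0.1534 h^-1
Extrapolated tail: C_last / k_e = 54.1 / 0.1534 = 352.673
AUC_0→∞ = 4533.9375 + 352.673 = 4886.6105 ng/mL·h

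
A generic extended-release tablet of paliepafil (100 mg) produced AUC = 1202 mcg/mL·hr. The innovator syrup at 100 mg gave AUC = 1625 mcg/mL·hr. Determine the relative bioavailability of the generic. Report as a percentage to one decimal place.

F_rel = (AUC_test/D_test) / (AUC_ref/D_ref)
      = (1202/100) / (1625/100)
      = 12.02 / 16.25 = 0.7397 = 73.97%

F_rel = 74.0%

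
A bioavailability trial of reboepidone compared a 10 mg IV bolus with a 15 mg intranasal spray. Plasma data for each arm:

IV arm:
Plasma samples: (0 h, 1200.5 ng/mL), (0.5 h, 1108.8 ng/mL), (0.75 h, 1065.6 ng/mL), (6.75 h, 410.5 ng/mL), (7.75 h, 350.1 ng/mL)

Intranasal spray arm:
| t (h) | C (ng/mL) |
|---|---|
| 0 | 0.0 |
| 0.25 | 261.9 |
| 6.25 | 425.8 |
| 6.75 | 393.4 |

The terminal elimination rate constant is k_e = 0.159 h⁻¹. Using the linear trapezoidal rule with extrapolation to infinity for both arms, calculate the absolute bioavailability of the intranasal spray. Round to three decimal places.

F = 0.405

Trapezoidal AUC_0→7.75 (IV):
  [0→0.5]: (1200.5+1108.8)/2 × 0.5 = 577.325
  [0.5→0.75]: (1108.8+1065.6)/2 × 0.25 = 271.8
  [0.75→6.75]: (1065.6+410.5)/2 × 6 = 4428.3
  [6.75→7.75]: (410.5+350.1)/2 × 1 = 380.3
  Sum = 5657.725 ng/mL·h
IV tail: 350.1/0.159 = 2201.887; AUC_iv,0→∞ = 5657.725 + 2201.887 = 7859.612 ng/mL·h
Trapezoidal AUC_0→6.75 (intranasal spray):
  [0→0.25]: (0.0+261.9)/2 × 0.25 = 32.7375
  [0.25→6.25]: (261.9+425.8)/2 × 6 = 2063.1
  [6.25→6.75]: (425.8+393.4)/2 × 0.5 = 204.8
  Sum = 2300.6375 ng/mL·h
intranasal spray tail: 393.4/0.159 = 2474.214; AUC_ev,0→∞ = 2300.6375 + 2474.214 = 4774.8515 ng/mL·h
F = (AUC_ev/D_ev)/(AUC_iv/D_iv) = (4774.8515/15)/(7859.612/10) = 318.323/785.9612 = 0.4050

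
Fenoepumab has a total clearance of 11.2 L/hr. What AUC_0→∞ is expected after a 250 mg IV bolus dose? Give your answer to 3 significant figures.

AUC = 22.3 mg/L·hr

AUC_0→∞ = Dose_iv / CL
        = 250 / 11.2 = 22.3214 mg/L·hr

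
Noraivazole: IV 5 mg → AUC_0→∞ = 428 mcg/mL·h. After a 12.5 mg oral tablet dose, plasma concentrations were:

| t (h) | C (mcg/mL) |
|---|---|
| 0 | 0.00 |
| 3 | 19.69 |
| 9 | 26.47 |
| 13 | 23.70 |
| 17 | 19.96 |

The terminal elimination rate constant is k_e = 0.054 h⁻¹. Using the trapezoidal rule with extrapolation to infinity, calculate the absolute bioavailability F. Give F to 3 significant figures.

Trapezoidal AUC_0→17 (oral tablet):
  [0→3]: (0.00+19.69)/2 × 3 = 29.535
  [3→9]: (19.69+26.47)/2 × 6 = 138.48
  [9→13]: (26.47+23.70)/2 × 4 = 100.34
  [13→17]: (23.70+19.96)/2 × 4 = 87.32
  Sum = 355.675 mcg/mL·h
Tail: C_last/k_e = 19.96/0.054 = 369.630
AUC_0→∞ (oral tablet) = 355.675 + 369.630 = 725.305 mcg/mL·h
F = (AUC_ev/D_ev)/(AUC_iv/D_iv) = (725.305/12.5)/(428/5) = 58.0244/85.6 = 0.6779

F = 0.678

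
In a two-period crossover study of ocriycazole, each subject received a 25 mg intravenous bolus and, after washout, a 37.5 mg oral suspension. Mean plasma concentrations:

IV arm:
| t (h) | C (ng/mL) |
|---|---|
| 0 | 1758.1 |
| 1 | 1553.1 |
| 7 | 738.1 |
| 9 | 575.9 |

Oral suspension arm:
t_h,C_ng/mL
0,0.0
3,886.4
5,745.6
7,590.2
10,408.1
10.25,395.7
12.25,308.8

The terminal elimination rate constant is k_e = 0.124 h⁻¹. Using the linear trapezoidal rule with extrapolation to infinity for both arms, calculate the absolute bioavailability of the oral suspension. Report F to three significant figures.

Trapezoidal AUC_0→9 (IV):
  [0→1]: (1758.1+1553.1)/2 × 1 = 1655.6
  [1→7]: (1553.1+738.1)/2 × 6 = 6873.6
  [7→9]: (738.1+575.9)/2 × 2 = 1314.0
  Sum = 9843.2 ng/mL·h
IV tail: 575.9/0.124 = 4644.355; AUC_iv,0→∞ = 9843.2 + 4644.355 = 14487.555 ng/mL·h
Trapezoidal AUC_0→12.25 (oral suspension):
  [0→3]: (0.0+886.4)/2 × 3 = 1329.6
  [3→5]: (886.4+745.6)/2 × 2 = 1632.0
  [5→7]: (745.6+590.2)/2 × 2 = 1335.8
  [7→10]: (590.2+408.1)/2 × 3 = 1497.45
  [10→10.25]: (408.1+395.7)/2 × 0.25 = 100.475
  [10.25→12.25]: (395.7+308.8)/2 × 2 = 704.5
  Sum = 6599.825 ng/mL·h
oral suspension tail: 308.8/0.124 = 2490.323; AUC_ev,0→∞ = 6599.825 + 2490.323 = 9090.148 ng/mL·h
F = (AUC_ev/D_ev)/(AUC_iv/D_iv) = (9090.148/37.5)/(14487.555/25) = 242.404/579.5022 = 0.4183

F = 0.418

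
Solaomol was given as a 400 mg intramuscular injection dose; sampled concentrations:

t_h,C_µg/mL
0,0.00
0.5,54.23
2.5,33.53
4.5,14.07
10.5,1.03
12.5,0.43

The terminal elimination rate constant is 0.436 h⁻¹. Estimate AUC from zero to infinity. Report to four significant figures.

Trapezoidal AUC_0→12.5:
  [0→0.5]: (0.00+54.23)/2 × 0.5 = 13.5575
  [0.5→2.5]: (54.23+33.53)/2 × 2 = 87.76
  [2.5→4.5]: (33.53+14.07)/2 × 2 = 47.6
  [4.5→10.5]: (14.07+1.03)/2 × 6 = 45.3
  [10.5→12.5]: (1.03+0.43)/2 × 2 = 1.46
  Sum = 195.6775 µg/mL·h
Extrapolated tail: C_last / k_e = 0.43 / 0.436 = 0.986
AUC_0→∞ = 195.6775 + 0.986 = 196.6635 µg/mL·h

AUC = 196.7 µg/mL·h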